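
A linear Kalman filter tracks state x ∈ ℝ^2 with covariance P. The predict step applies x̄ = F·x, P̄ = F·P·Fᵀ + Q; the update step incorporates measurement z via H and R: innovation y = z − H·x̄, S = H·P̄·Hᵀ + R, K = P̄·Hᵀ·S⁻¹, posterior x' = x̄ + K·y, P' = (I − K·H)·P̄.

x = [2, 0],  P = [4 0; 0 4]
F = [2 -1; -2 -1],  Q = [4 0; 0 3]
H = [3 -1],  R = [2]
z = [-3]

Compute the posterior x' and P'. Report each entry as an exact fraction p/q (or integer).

x̄ = F·x = [4, -4]
P̄ = F·P·Fᵀ + Q = [24 -12; -12 23]
y = z − H·x̄ = [-19]
S = H·P̄·Hᵀ + R = [313]
K = P̄·Hᵀ·S⁻¹ = [84/313; -59/313]
x' = x̄ + K·y = [-344/313, -131/313]
P' = (I − K·H)·P̄ = [456/313 1200/313; 1200/313 3718/313]

x' = [-344/313, -131/313]
P' = [456/313 1200/313; 1200/313 3718/313]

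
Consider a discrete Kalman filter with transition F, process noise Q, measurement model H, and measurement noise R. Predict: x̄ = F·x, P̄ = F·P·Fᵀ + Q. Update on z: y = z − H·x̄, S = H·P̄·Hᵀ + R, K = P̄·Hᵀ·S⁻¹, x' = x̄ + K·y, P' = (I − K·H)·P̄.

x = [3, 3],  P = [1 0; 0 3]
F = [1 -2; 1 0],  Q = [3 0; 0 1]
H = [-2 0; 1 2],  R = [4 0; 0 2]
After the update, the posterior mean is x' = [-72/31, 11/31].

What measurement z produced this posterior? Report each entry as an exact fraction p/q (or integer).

x̄ = F·x = [-3, 3]
P̄ = F·P·Fᵀ + Q = [16 1; 1 2]
S = H·P̄·Hᵀ + R = [68 -36; -36 30]
K = P̄·Hᵀ·S⁻¹ = [-13/31 3/31; 5/31 67/186]
x' − x̄ = [21/31, -82/31] = K·y
y = (KᵀK)⁻¹·Kᵀ·(x' − x̄) = [-3, -6]
z = y + H·x̄ = [-3, -6] + [6, 3] = [3, -3]

z = [3, -3]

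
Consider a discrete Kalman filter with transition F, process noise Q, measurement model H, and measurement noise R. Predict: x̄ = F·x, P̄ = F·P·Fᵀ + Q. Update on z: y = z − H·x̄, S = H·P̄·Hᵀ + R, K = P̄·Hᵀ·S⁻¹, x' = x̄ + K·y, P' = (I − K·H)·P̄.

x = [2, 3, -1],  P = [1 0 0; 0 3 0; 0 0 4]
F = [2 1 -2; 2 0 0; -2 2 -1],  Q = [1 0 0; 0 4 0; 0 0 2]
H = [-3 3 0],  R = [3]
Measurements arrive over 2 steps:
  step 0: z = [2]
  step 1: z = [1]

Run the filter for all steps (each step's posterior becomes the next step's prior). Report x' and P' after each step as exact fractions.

step 0: x̄ = F·x = [9, 4, 3]
step 0: P̄ = F·P·Fᵀ + Q = [24 4 10; 4 8 -4; 10 -4 22]
step 0: y = z − H·x̄ = [17]
step 0: S = H·P̄·Hᵀ + R = [219]
step 0: K = P̄·Hᵀ·S⁻¹ = [-20/73; 4/73; -14/73]
step 0: x' = x̄ + K·y = [317/73, 360/73, -19/73]
step 0: P' = (I − K·H)·P̄ = [552/73 532/73 -110/73; 532/73 536/73 -124/73; -110/73 -124/73 1018/73]
step 1: x̄ = F·x = [1032/73, 634/73, 105/73]
step 1: P̄ = F·P·Fᵀ + Q = [10393/73 3712/73 2364/73; 3712/73 2500/73 140/73; 2364/73 140/73 1316/73]
step 1: y = z − H·x̄ = [1267/73]
step 1: S = H·P̄·Hᵀ + R = [49440/73]
step 1: K = P̄·Hᵀ·S⁻¹ = [-6681/16480; -303/4120; -139/1030]
step 1: x' = x̄ + K·y = [117021/16480, 30523/4120, -931/1030]
step 1: P' = (I − K·H)·P̄ = [511909/16480 126307/4120 -4809/1030; 126307/4120 31501/1030 -2474/515; -4809/1030 -2474/515 2932/515]

step 0: x' = [317/73, 360/73, -19/73], P' = [552/73 532/73 -110/73; 532/73 536/73 -124/73; -110/73 -124/73 1018/73]
step 1: x' = [117021/16480, 30523/4120, -931/1030], P' = [511909/16480 126307/4120 -4809/1030; 126307/4120 31501/1030 -2474/515; -4809/1030 -2474/515 2932/515]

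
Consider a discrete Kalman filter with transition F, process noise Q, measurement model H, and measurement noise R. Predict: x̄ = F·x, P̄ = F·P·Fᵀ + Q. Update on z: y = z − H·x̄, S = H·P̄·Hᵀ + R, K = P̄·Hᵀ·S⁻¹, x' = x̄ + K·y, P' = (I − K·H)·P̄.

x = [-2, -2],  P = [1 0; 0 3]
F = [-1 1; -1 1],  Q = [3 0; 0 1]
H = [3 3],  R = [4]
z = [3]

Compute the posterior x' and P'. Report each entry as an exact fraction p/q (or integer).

x̄ = F·x = [0, 0]
P̄ = F·P·Fᵀ + Q = [7 4; 4 5]
y = z − H·x̄ = [3]
S = H·P̄·Hᵀ + R = [184]
K = P̄·Hᵀ·S⁻¹ = [33/184; 27/184]
x' = x̄ + K·y = [99/184, 81/184]
P' = (I − K·H)·P̄ = [199/184 -155/184; -155/184 191/184]

x' = [99/184, 81/184]
P' = [199/184 -155/184; -155/184 191/184]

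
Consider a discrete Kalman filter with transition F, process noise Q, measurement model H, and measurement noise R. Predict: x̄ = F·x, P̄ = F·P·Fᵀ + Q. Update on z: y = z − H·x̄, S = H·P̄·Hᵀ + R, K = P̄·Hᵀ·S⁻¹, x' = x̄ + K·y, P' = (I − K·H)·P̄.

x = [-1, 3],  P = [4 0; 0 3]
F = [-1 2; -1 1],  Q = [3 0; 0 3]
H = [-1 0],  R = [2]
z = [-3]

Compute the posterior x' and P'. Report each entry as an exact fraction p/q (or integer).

x̄ = F·x = [7, 4]
P̄ = F·P·Fᵀ + Q = [19 10; 10 10]
y = z − H·x̄ = [4]
S = H·P̄·Hᵀ + R = [21]
K = P̄·Hᵀ·S⁻¹ = [-19/21; -10/21]
x' = x̄ + K·y = [71/21, 44/21]
P' = (I − K·H)·P̄ = [38/21 20/21; 20/21 110/21]

x' = [71/21, 44/21]
P' = [38/21 20/21; 20/21 110/21]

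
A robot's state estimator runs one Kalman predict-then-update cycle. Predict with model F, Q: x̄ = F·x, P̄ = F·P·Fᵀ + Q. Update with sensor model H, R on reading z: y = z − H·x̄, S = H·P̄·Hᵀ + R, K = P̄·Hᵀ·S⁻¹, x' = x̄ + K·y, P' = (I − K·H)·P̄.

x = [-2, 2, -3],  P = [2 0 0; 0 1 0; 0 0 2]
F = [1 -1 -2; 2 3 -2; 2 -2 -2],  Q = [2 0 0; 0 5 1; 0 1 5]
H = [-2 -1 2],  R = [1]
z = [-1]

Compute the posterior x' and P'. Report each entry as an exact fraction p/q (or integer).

x̄ = F·x = [2, 8, -2]
P̄ = F·P·Fᵀ + Q = [13 9 14; 9 30 11; 14 11 25]
y = z − H·x̄ = [15]
S = H·P̄·Hᵀ + R = [63]
K = P̄·Hᵀ·S⁻¹ = [-1/9; -26/63; 11/63]
x' = x̄ + K·y = [1/3, 38/21, 13/21]
P' = (I − K·H)·P̄ = [110/9 55/9 137/9; 55/9 1214/63 979/63; 137/9 979/63 1454/63]

x' = [1/3, 38/21, 13/21]
P' = [110/9 55/9 137/9; 55/9 1214/63 979/63; 137/9 979/63 1454/63]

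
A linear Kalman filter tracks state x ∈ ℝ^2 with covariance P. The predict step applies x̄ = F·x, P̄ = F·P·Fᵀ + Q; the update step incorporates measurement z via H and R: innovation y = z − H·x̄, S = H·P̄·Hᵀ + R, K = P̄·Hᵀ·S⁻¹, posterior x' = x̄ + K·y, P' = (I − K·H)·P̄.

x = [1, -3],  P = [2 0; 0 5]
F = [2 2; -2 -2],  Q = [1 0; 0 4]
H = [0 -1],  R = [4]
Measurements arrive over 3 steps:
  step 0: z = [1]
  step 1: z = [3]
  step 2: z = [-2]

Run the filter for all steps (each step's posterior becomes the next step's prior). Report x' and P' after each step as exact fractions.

step 0: x̄ = F·x = [-4, 4]
step 0: P̄ = F·P·Fᵀ + Q = [29 -28; -28 32]
step 0: y = z − H·x̄ = [5]
step 0: S = H·P̄·Hᵀ + R = [36]
step 0: K = P̄·Hᵀ·S⁻¹ = [7/9; -8/9]
step 0: x' = x̄ + K·y = [-1/9, -4/9]
step 0: P' = (I − K·H)·P̄ = [65/9 -28/9; -28/9 32/9]
step 1: x̄ = F·x = [-10/9, 10/9]
step 1: P̄ = F·P·Fᵀ + Q = [173/9 -164/9; -164/9 200/9]
step 1: y = z − H·x̄ = [37/9]
step 1: S = H·P̄·Hᵀ + R = [236/9]
step 1: K = P̄·Hᵀ·S⁻¹ = [41/59; -50/59]
step 1: x' = x̄ + K·y = [103/59, -140/59]
step 1: P' = (I − K·H)·P̄ = [387/59 -164/59; -164/59 200/59]
step 2: x̄ = F·x = [-74/59, 74/59]
step 2: P̄ = F·P·Fᵀ + Q = [1095/59 -1036/59; -1036/59 1272/59]
step 2: y = z − H·x̄ = [-44/59]
step 2: S = H·P̄·Hᵀ + R = [1508/59]
step 2: K = P̄·Hᵀ·S⁻¹ = [259/377; -318/377]
step 2: x' = x̄ + K·y = [-666/377, 710/377]
step 2: P' = (I − K·H)·P̄ = [2449/377 -1036/377; -1036/377 1272/377]

step 0: x' = [-1/9, -4/9], P' = [65/9 -28/9; -28/9 32/9]
step 1: x' = [103/59, -140/59], P' = [387/59 -164/59; -164/59 200/59]
step 2: x' = [-666/377, 710/377], P' = [2449/377 -1036/377; -1036/377 1272/377]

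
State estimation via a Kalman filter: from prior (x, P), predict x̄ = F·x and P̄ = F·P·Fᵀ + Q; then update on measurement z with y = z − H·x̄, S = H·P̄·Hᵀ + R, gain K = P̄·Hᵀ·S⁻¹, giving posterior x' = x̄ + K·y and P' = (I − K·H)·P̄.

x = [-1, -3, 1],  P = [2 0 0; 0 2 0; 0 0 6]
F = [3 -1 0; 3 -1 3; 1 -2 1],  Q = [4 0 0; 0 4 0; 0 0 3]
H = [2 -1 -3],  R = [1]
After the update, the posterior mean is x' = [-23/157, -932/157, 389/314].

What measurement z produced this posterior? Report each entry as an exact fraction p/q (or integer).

x̄ = F·x = [0, 3, 6]
P̄ = F·P·Fᵀ + Q = [24 20 10; 20 78 28; 10 28 19]
S = H·P̄·Hᵀ + R = [314]
K = P̄·Hᵀ·S⁻¹ = [-1/157; -61/157; -65/314]
x' − x̄ = [-23/157, -1403/157, -1495/314] = K·y
y = (KᵀK)⁻¹·Kᵀ·(x' − x̄) = [23]
z = y + H·x̄ = [23] + [-21] = [2]

z = [2]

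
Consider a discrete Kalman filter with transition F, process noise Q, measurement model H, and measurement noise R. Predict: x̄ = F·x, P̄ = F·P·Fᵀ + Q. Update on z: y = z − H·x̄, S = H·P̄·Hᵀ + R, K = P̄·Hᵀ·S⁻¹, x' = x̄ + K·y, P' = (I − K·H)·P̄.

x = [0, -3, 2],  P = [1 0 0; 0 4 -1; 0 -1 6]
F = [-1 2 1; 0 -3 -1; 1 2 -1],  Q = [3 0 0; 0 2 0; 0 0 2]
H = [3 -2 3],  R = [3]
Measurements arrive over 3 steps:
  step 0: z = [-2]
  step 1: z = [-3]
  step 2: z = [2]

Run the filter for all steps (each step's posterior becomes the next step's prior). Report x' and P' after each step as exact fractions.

step 0: x' = [206/163, -107/163, -392/163], P' = [8239/1304 -357/163 -1250/163; -357/163 786/163 855/163; -1250/163 855/163 1839/163]
step 1: x' = [-823833/332708, 269205/166354, 211961/83177], P' = [10617655/665416 -793245/166354 -12610621/665416; -793245/166354 386808/83177 637671/83177; -12610621/665416 637671/83177 16020933/665416]
step 2: x' = [1068573017/1471251860, -110788922/367812965, -72346453/294250372], P' = [41790322481/1471251860 -7090239057/735625930 -10179995653/294250372; -7090239057/735625930 2406734844/367812965 1013710014/73562593; -10179995653/294250372 1013710014/73562593 12869141817/294250372]

step 0: x̄ = F·x = [-4, 7, -8]
step 0: P̄ = F·P·Fᵀ + Q = [22 -25 9; -25 38 -19; 9 -19 29]
step 0: y = z − H·x̄ = [48]
step 0: S = H·P̄·Hᵀ + R = [1304]
step 0: K = P̄·Hᵀ·S⁻¹ = [143/1304; -26/163; 19/163]
step 0: x' = x̄ + K·y = [206/163, -107/163, -392/163]
step 0: P' = (I − K·H)·P̄ = [8239/1304 -357/163 -1250/163; -357/163 786/163 855/163; -1250/163 855/163 1839/163]
step 1: x̄ = F·x = [-812/163, 713/163, 384/163]
step 1: P̄ = F·P·Fᵀ + Q = [110799/1304 -13151/163 -17799/1304; -13151/163 14369/163 299/163; -17799/1304 299/163 31927/1304]
step 1: y = z − H·x̄ = [2221/163]
step 1: S = H·P̄·Hᵀ + R = [332708/163]
step 1: K = P̄·Hᵀ·S⁻¹ = [61177/332708; -33647/166354; 1175/83177]
step 1: x' = x̄ + K·y = [-823833/332708, 269205/166354, 211961/83177]
step 1: P' = (I − K·H)·P̄ = [10617655/665416 -793245/166354 -12610621/665416; -793245/166354 386808/83177 637671/83177; -12610621/665416 637671/83177 16020933/665416]
step 2: x̄ = F·x = [2748497/332708, -1231537/166354, -594857/332708]
step 2: P̄ = F·P·Fᵀ + Q = [49665663/332708 -41112059/332708 -19740987/332708; -41112059/332708 75810149/665416 12342539/332708; -19740987/332708 12342539/332708 16235563/332708]
step 2: y = z − H·x̄ = [-2680413/83177]
step 2: S = H·P̄·Hᵀ + R = [367812965/166354]
step 2: K = P̄·Hᵀ·S⁻¹ = [85999073/367812965; -162118709/735625930; -3520135/73562593]
step 2: x' = x̄ + K·y = [1068573017/1471251860, -110788922/367812965, -72346453/294250372]
step 2: P' = (I − K·H)·P̄ = [41790322481/1471251860 -7090239057/735625930 -10179995653/294250372; -7090239057/735625930 2406734844/367812965 1013710014/73562593; -10179995653/294250372 1013710014/73562593 12869141817/294250372]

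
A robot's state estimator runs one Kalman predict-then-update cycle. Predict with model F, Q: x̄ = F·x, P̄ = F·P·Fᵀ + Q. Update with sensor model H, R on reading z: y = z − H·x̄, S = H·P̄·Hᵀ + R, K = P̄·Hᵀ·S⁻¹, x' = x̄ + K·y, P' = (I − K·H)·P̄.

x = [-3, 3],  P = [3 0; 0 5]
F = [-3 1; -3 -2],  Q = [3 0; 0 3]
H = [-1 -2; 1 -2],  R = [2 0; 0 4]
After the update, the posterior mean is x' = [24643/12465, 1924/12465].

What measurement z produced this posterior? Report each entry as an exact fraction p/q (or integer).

x̄ = F·x = [12, 3]
P̄ = F·P·Fᵀ + Q = [35 17; 17 50]
S = H·P̄·Hᵀ + R = [305 165; 165 171]
K = P̄·Hᵀ·S⁻¹ = [-1994/4155 1169/2493; -1052/4155 -601/2493]
x' − x̄ = [-124937/12465, -35471/12465] = K·y
y = (KᵀK)⁻¹·Kᵀ·(x' − x̄) = [16, -5]
z = y + H·x̄ = [16, -5] + [-18, 6] = [-2, 1]

z = [-2, 1]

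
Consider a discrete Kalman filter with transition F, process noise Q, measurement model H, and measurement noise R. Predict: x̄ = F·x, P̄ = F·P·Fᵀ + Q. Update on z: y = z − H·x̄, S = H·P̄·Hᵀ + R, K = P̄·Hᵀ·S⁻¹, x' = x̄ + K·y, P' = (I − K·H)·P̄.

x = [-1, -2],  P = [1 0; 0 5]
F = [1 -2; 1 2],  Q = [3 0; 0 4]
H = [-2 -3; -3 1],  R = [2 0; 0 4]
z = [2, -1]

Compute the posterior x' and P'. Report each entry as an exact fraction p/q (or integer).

x' = [3281/30009, -23314/30009]
P' = [9274/30009 -4454/30009; -4454/30009 8326/30009]

x̄ = F·x = [3, -5]
P̄ = F·P·Fᵀ + Q = [24 -19; -19 25]
y = z − H·x̄ = [-7, 13]
S = H·P̄·Hᵀ + R = [95 -64; -64 359]
K = P̄·Hᵀ·S⁻¹ = [-2593/30009 -8069/30009; -8035/30009 5422/30009]
x' = x̄ + K·y = [3281/30009, -23314/30009]
P' = (I − K·H)·P̄ = [9274/30009 -4454/30009; -4454/30009 8326/30009]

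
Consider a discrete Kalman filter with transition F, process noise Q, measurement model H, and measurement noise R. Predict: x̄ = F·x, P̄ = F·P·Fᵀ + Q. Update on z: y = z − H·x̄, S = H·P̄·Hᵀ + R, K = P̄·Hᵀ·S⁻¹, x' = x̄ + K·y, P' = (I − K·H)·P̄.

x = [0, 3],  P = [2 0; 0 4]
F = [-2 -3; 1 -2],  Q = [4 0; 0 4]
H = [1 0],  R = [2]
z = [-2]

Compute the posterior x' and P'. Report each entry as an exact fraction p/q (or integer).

x' = [-57/25, -16/5]
P' = [48/25 4/5; 4/5 14]

x̄ = F·x = [-9, -6]
P̄ = F·P·Fᵀ + Q = [48 20; 20 22]
y = z − H·x̄ = [7]
S = H·P̄·Hᵀ + R = [50]
K = P̄·Hᵀ·S⁻¹ = [24/25; 2/5]
x' = x̄ + K·y = [-57/25, -16/5]
P' = (I − K·H)·P̄ = [48/25 4/5; 4/5 14]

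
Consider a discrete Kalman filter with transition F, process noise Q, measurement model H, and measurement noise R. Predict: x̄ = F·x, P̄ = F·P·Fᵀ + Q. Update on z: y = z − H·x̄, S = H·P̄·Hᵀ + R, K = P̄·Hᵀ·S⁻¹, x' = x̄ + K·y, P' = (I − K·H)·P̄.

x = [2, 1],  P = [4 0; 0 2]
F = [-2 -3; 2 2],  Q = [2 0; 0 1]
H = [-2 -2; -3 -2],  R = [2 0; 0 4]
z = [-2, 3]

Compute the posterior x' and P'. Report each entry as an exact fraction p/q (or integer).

x̄ = F·x = [-7, 6]
P̄ = F·P·Fᵀ + Q = [36 -28; -28 25]
y = z − H·x̄ = [-4, -6]
S = H·P̄·Hᵀ + R = [22 36; 36 92]
K = P̄·Hᵀ·S⁻¹ = [50/91 -71/91; -12/13 19/26]
x' = x̄ + K·y = [-411/91, 69/13]
P' = (I − K·H)·P̄ = [384/91 -62/13; -62/13 74/13]

x' = [-411/91, 69/13]
P' = [384/91 -62/13; -62/13 74/13]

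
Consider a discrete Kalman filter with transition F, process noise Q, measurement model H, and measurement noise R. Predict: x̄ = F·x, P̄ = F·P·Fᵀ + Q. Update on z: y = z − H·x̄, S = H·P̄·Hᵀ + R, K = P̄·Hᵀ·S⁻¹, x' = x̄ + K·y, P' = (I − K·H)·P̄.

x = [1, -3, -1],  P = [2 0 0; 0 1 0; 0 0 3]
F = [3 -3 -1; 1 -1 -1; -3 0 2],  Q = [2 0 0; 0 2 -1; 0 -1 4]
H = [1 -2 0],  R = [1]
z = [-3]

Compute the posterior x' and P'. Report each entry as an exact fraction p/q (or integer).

x̄ = F·x = [13, 5, -5]
P̄ = F·P·Fᵀ + Q = [32 12 -24; 12 8 -13; -24 -13 34]
y = z − H·x̄ = [-6]
S = H·P̄·Hᵀ + R = [17]
K = P̄·Hᵀ·S⁻¹ = [8/17; -4/17; 2/17]
x' = x̄ + K·y = [173/17, 109/17, -97/17]
P' = (I − K·H)·P̄ = [480/17 236/17 -424/17; 236/17 120/17 -213/17; -424/17 -213/17 574/17]

x' = [173/17, 109/17, -97/17]
P' = [480/17 236/17 -424/17; 236/17 120/17 -213/17; -424/17 -213/17 574/17]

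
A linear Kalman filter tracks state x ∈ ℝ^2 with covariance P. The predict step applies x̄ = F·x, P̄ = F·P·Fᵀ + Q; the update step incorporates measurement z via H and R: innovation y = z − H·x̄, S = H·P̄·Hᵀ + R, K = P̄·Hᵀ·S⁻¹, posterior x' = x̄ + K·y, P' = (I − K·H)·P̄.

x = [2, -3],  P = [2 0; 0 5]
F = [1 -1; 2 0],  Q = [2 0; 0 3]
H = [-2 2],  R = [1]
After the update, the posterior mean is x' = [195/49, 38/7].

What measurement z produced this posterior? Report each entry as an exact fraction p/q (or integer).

z = [3]

x̄ = F·x = [5, 4]
P̄ = F·P·Fᵀ + Q = [9 4; 4 11]
S = H·P̄·Hᵀ + R = [49]
K = P̄·Hᵀ·S⁻¹ = [-10/49; 2/7]
x' − x̄ = [-50/49, 10/7] = K·y
y = (KᵀK)⁻¹·Kᵀ·(x' − x̄) = [5]
z = y + H·x̄ = [5] + [-2] = [3]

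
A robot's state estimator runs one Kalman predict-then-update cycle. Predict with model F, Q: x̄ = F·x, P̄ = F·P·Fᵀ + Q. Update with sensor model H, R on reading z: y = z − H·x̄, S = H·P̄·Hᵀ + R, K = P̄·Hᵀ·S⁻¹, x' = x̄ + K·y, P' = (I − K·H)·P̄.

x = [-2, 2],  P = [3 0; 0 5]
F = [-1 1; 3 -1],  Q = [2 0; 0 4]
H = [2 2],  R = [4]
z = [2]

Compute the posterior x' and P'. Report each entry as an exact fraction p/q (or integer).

x̄ = F·x = [4, -8]
P̄ = F·P·Fᵀ + Q = [10 -14; -14 36]
y = z − H·x̄ = [10]
S = H·P̄·Hᵀ + R = [76]
K = P̄·Hᵀ·S⁻¹ = [-2/19; 11/19]
x' = x̄ + K·y = [56/19, -42/19]
P' = (I − K·H)·P̄ = [174/19 -178/19; -178/19 200/19]

x' = [56/19, -42/19]
P' = [174/19 -178/19; -178/19 200/19]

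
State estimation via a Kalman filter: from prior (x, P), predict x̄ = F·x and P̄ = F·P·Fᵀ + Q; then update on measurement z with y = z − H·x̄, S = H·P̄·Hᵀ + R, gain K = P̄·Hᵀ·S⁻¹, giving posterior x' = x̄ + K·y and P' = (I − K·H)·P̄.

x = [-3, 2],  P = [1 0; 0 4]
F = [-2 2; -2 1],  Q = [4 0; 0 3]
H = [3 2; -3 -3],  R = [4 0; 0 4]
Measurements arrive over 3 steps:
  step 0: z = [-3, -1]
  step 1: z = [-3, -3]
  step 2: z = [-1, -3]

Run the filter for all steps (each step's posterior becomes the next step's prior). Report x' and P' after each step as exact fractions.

step 0: x̄ = F·x = [10, 8]
step 0: P̄ = F·P·Fᵀ + Q = [24 12; 12 11]
step 0: y = z − H·x̄ = [-49, 53]
step 0: S = H·P̄·Hᵀ + R = [408 -462; -462 535]
step 0: K = P̄·Hᵀ·S⁻¹ = [122/403 24/403; -212/1209 -113/403]
step 0: x' = x̄ + K·y = [-52/31, 161/93]
step 0: P' = (I − K·H)·P̄ = [552/403 -584/403; -584/403 2204/1209]
step 1: x̄ = F·x = [634/93, 473/93]
step 1: P̄ = F·P·Fᵀ + Q = [34292/1209 21544/1209; 21544/1209 19463/1209]
step 1: y = z − H·x̄ = [-3127/93, 1014/31]
step 1: S = H·P̄·Hᵀ + R = [49988/93 -19194/31; -19194/31 292141/403]
step 1: K = P̄·Hᵀ·S⁻¹ = [524279/1899746 42351/949873; -274757/1899746 -250668/949873]
step 1: x' = x̄ + K·y = [-1906645/1899746, 2501945/1899746]
step 1: P' = (I − K·H)·P̄ = [1161494/949873 -1217962/949873; -1217962/949873 1552186/949873]
step 2: x̄ = F·x = [4408590/949873, 6315235/1899746]
step 2: P̄ = F·P·Fᵀ + Q = [24397908/949873 15058120/949873; 15058120/949873 13919629/949873]
step 2: y = z − H·x̄ = [-20490878/949873, 39698007/1899746]
step 2: S = H·P̄·Hᵀ + R = [459756620/949873 -528970746/949873; -528970746/949873 619703485/949873]
step 2: K = P̄·Hᵀ·S⁻¹ = [370652453/1343003102 29930121/671501551; -194328871/1343003102 -177137868/671501551]
step 2: x' = x̄ + K·y = [-511729459/1343003102, 1253471739/1343003102]
step 2: P' = (I − K·H)·P̄ = [821118562/671501551 -861025390/671501551; -861025390/671501551 1097209214/671501551]

step 0: x' = [-52/31, 161/93], P' = [552/403 -584/403; -584/403 2204/1209]
step 1: x' = [-1906645/1899746, 2501945/1899746], P' = [1161494/949873 -1217962/949873; -1217962/949873 1552186/949873]
step 2: x' = [-511729459/1343003102, 1253471739/1343003102], P' = [821118562/671501551 -861025390/671501551; -861025390/671501551 1097209214/671501551]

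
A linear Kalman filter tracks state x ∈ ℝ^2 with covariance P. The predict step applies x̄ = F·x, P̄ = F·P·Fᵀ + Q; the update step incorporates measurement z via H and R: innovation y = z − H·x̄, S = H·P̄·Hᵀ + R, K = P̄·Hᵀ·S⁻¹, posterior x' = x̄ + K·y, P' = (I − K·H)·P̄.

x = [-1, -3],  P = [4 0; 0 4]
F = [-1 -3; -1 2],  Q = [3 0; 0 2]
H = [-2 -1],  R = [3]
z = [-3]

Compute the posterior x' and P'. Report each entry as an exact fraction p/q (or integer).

x' = [42/13, -41/13]
P' = [75/13 -128/13; -128/13 250/13]

x̄ = F·x = [10, -5]
P̄ = F·P·Fᵀ + Q = [43 -20; -20 22]
y = z − H·x̄ = [12]
S = H·P̄·Hᵀ + R = [117]
K = P̄·Hᵀ·S⁻¹ = [-22/39; 2/13]
x' = x̄ + K·y = [42/13, -41/13]
P' = (I − K·H)·P̄ = [75/13 -128/13; -128/13 250/13]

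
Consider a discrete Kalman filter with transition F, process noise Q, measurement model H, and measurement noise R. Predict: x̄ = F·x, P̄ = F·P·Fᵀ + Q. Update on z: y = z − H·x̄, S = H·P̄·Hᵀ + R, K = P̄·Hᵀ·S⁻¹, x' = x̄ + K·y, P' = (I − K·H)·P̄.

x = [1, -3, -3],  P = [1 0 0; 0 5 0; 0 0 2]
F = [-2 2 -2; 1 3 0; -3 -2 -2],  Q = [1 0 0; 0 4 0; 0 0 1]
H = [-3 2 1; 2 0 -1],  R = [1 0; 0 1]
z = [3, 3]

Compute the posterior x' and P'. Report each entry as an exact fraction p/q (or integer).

x' = [3217/3134, 10485/3134, -1232/1567]
P' = [27285/12536 13621/12536 25697/6268; 13621/12536 12949/12536 9741/6268; 25697/6268 9741/6268 27217/3134]

x̄ = F·x = [-2, -8, 9]
P̄ = F·P·Fᵀ + Q = [33 28 -6; 28 50 -33; -6 -33 38]
y = z − H·x̄ = [4, 16]
S = H·P̄·Hᵀ + R = [104 -88; -88 195]
K = P̄·Hᵀ·S⁻¹ = [-3219/12536 397/1567; 4517/12536 970/1567; -3175/6268 -760/1567]
x' = x̄ + K·y = [3217/3134, 10485/3134, -1232/1567]
P' = (I − K·H)·P̄ = [27285/12536 13621/12536 25697/6268; 13621/12536 12949/12536 9741/6268; 25697/6268 9741/6268 27217/3134]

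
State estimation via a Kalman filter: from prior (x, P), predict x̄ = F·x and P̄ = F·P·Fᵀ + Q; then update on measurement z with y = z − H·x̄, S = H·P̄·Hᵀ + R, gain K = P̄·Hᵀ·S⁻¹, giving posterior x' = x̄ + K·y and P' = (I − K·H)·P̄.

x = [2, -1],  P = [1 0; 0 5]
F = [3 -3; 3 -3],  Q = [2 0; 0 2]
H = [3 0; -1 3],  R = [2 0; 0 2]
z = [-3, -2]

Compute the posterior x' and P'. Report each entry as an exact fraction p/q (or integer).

x' = [-2348/2413, -2343/2413]
P' = [523/2413 192/2413; 192/2413 578/2413]

x̄ = F·x = [9, 9]
P̄ = F·P·Fᵀ + Q = [56 54; 54 56]
y = z − H·x̄ = [-30, -20]
S = H·P̄·Hᵀ + R = [506 318; 318 238]
K = P̄·Hᵀ·S⁻¹ = [1569/4826 53/4826; 288/2413 771/2413]
x' = x̄ + K·y = [-2348/2413, -2343/2413]
P' = (I − K·H)·P̄ = [523/2413 192/2413; 192/2413 578/2413]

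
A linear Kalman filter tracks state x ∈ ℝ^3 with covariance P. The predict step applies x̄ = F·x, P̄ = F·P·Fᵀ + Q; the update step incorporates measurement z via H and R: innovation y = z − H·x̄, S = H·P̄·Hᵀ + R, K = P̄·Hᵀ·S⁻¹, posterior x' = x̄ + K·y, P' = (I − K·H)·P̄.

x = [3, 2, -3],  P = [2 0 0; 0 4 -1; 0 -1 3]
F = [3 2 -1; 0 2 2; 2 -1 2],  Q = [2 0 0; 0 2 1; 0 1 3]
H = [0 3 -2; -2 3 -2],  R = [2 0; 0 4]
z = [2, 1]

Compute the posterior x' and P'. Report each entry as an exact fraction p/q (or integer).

x̄ = F·x = [16, -2, -2]
P̄ = F·P·Fᵀ + Q = [43 8 -7; 8 22 3; -7 3 31]
y = z − H·x̄ = [4, 35]
S = H·P̄·Hᵀ + R = [288 210; 210 310]
K = P̄·Hᵀ·S⁻¹ = [1093/2259 -1817/3765; 52/251 2/1255; -412/2259 -17/7530]
x' = x̄ + K·y = [2359/2259, -280/251, -12689/4518]
P' = (I − K·H)·P̄ = [16367/11295 256/1255 -2009/11295; 256/1255 11922/1255 17623/1255; -2009/11295 17623/1255 479941/22590]

x' = [2359/2259, -280/251, -12689/4518]
P' = [16367/11295 256/1255 -2009/11295; 256/1255 11922/1255 17623/1255; -2009/11295 17623/1255 479941/22590]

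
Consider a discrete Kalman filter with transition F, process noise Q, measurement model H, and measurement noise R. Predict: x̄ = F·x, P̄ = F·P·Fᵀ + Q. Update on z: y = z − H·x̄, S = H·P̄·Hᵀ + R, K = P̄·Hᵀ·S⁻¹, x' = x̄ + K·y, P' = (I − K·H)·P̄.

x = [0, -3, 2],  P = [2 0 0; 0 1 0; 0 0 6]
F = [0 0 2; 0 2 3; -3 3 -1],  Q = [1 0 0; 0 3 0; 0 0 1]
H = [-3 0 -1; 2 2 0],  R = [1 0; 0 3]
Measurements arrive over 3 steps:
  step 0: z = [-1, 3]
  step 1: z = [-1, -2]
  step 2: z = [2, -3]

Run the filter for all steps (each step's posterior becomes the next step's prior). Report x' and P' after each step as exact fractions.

step 0: x' = [29257/9128, -3715/2282, -39719/4564], P' = [26189/18256 -5459/4564 -38679/9128; -5459/4564 1922/1141 8097/2282; -38679/9128 8097/2282 61517/4564]
step 1: x' = [-146479344/372669559, -161488207/372669559, 707616809/372669559], P' = [315955843/372669559 -280271674/372669559 -877335197/372669559; -280271674/372669559 498165055/372669559 798187988/372669559; -877335197/372669559 798187988/372669559 2762450378/372669559]
step 2: x' = [1812554684662/4302813895321, -7824658997857/4302813895321, -14377661941954/4302813895321], P' = [3447123668744/4302813895321 -3068924139167/4302813895321 -9513027937075/4302813895321; -3068924139167/4302813895321 5612288859764/4302813895321 8702323196812/4302813895321; -9513027937075/4302813895321 8702323196812/4302813895321 30001717059734/4302813895321]

step 0: x̄ = F·x = [4, 0, -11]
step 0: P̄ = F·P·Fᵀ + Q = [25 36 -12; 36 61 -12; -12 -12 34]
step 0: y = z − H·x̄ = [0, -5]
step 0: S = H·P̄·Hᵀ + R = [188 -318; -318 635]
step 0: K = P̄·Hᵀ·S⁻¹ = [-1209/18256 1451/9128; 183/4564 743/2282; -6997/9128 -2097/4564]
step 0: x' = x̄ + K·y = [29257/9128, -3715/2282, -39719/4564]
step 0: P' = (I − K·H)·P̄ = [26189/18256 -5459/4564 -38679/9128; -5459/4564 1922/1141 8097/2282; -38679/9128 8097/2282 61517/4564]
step 1: x̄ = F·x = [-39719/2282, -134017/4564, -7559/1304]
step 1: P̄ = F·P·Fᵀ + Q = [62658/1141 216939/2282 12881/652; 216939/2282 792425/4564 51927/1304; 12881/652 51927/1304 45291/2608]
step 1: y = z − H·x̄ = [-538669/9128, 208891/2282]
step 1: S = H·P̄·Hᵀ + R = [11522053/18256 -4650883/4564; -4650883/4564 1914236/1141]
step 1: K = P̄·Hᵀ·S⁻¹ = [-70532332/372669559 23789446/372669559; 42627034/372669559 145262254/372669559; -130444787/372669559 -52764806/372669559]
step 1: x' = x̄ + K·y = [-146479344/372669559, -161488207/372669559, 707616809/372669559]
step 1: P' = (I − K·H)·P̄ = [315955843/372669559 -280271674/372669559 -877335197/372669559; -280271674/372669559 498165055/372669559 798187988/372669559; -877335197/372669559 798187988/372669559 2762450378/372669559]
step 2: x̄ = F·x = [1415233618/372669559, 1799874013/372669559, -752643398/372669559]
step 2: P̄ = F·P·Fᵀ + Q = [11422471071/372669559 19767454220/372669559 4528238354/372669559; 19767454220/372669559 37550978155/372669559 9866601929/372669559; 4528238354/372669559 9866601929/372669559 5453959041/372669559]
step 2: y = z − H·x̄ = [4238396574/372669559, -7548223939/372669559]
step 2: S = H·P̄·Hᵀ + R = [135798298363/372669559 -215929232312/372669559; -215929232312/372669559 355151439341/372669559]
step 2: K = P̄·Hᵀ·S⁻¹ = [-828343069157/4302813895321 252133019718/4302813895321; 504449220689/4302813895321 1695576480398/4302813895321; -1462633248509/4302813895321 -540469826842/4302813895321]
step 2: x' = x̄ + K·y = [1812554684662/4302813895321, -7824658997857/4302813895321, -14377661941954/4302813895321]
step 2: P' = (I − K·H)·P̄ = [3447123668744/4302813895321 -3068924139167/4302813895321 -9513027937075/4302813895321; -3068924139167/4302813895321 5612288859764/4302813895321 8702323196812/4302813895321; -9513027937075/4302813895321 8702323196812/4302813895321 30001717059734/4302813895321]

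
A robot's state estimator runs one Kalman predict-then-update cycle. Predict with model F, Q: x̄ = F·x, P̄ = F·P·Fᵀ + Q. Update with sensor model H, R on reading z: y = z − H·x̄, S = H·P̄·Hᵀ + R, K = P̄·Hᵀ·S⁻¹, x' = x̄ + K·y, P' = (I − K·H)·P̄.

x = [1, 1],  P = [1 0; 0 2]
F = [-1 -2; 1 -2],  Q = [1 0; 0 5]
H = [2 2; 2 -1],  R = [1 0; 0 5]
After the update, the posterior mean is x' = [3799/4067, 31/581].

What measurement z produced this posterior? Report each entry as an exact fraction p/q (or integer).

z = [2, 3]

x̄ = F·x = [-3, -1]
P̄ = F·P·Fᵀ + Q = [10 7; 7 14]
S = H·P̄·Hᵀ + R = [153 26; 26 31]
K = P̄·Hᵀ·S⁻¹ = [716/4067 1105/4067; 186/581 -156/581]
x' − x̄ = [16000/4067, 612/581] = K·y
y = (KᵀK)⁻¹·Kᵀ·(x' − x̄) = [10, 8]
z = y + H·x̄ = [10, 8] + [-8, -5] = [2, 3]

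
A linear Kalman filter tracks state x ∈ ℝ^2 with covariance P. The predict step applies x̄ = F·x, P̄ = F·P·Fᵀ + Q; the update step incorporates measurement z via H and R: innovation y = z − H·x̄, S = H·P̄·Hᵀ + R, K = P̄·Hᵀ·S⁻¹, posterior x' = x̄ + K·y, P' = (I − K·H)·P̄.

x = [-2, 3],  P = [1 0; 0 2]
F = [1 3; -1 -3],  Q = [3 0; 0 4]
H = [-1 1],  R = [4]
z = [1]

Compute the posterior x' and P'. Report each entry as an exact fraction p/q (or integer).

x' = [-2/29, 7/29]
P' = [233/87 23/29; 23/29 79/29]

x̄ = F·x = [7, -7]
P̄ = F·P·Fᵀ + Q = [22 -19; -19 23]
y = z − H·x̄ = [15]
S = H·P̄·Hᵀ + R = [87]
K = P̄·Hᵀ·S⁻¹ = [-41/87; 14/29]
x' = x̄ + K·y = [-2/29, 7/29]
P' = (I − K·H)·P̄ = [233/87 23/29; 23/29 79/29]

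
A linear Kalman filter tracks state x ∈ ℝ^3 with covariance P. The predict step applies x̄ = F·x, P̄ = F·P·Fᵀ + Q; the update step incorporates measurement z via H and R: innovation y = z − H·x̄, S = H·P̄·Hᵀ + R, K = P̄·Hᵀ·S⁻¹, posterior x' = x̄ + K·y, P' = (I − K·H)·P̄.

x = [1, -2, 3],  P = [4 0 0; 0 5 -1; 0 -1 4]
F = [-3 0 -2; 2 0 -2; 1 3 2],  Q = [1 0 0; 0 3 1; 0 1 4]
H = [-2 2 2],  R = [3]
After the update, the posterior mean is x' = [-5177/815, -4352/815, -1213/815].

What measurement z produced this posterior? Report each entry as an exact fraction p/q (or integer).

z = [-1]

x̄ = F·x = [-9, -4, 1]
P̄ = F·P·Fᵀ + Q = [53 -8 -22; -8 35 -1; -22 -1 57]
S = H·P̄·Hᵀ + R = [815]
K = P̄·Hᵀ·S⁻¹ = [-166/815; 84/815; 156/815]
x' − x̄ = [2158/815, -1092/815, -2028/815] = K·y
y = (KᵀK)⁻¹·Kᵀ·(x' − x̄) = [-13]
z = y + H·x̄ = [-13] + [12] = [-1]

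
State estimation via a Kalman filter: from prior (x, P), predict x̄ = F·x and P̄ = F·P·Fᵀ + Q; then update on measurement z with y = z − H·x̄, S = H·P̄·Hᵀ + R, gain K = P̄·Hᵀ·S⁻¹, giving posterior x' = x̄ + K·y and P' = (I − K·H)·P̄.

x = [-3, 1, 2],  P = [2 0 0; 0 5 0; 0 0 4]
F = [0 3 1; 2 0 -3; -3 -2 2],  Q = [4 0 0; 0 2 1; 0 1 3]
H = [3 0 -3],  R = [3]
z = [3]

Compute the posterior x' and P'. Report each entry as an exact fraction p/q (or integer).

x' = [3890/463, -5073/463, 3434/463]
P' = [7664/463 -10731/463 7589/463; -10731/463 19711/463 -10754/463; 7589/463 -10754/463 7668/463]

x̄ = F·x = [5, -12, 11]
P̄ = F·P·Fᵀ + Q = [53 -12 -22; -12 46 -35; -22 -35 57]
y = z − H·x̄ = [21]
S = H·P̄·Hᵀ + R = [1389]
K = P̄·Hᵀ·S⁻¹ = [75/463; 23/463; -79/463]
x' = x̄ + K·y = [3890/463, -5073/463, 3434/463]
P' = (I − K·H)·P̄ = [7664/463 -10731/463 7589/463; -10731/463 19711/463 -10754/463; 7589/463 -10754/463 7668/463]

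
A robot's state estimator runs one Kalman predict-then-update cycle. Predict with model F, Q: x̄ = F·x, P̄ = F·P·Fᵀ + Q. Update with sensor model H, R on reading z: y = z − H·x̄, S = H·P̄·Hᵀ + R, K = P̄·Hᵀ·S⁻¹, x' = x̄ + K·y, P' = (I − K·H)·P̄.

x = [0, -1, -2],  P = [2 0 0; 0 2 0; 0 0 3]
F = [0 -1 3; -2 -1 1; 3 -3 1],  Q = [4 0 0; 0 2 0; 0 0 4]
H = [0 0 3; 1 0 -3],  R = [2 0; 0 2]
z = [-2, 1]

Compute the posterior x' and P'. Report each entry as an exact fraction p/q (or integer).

x' = [-9301/6092, 5437/6092, -2267/3046]
P' = [10779/3046 4277/3046 903/1523; 4277/3046 30847/3046 321/1523; 903/1523 321/1523 320/1523]

x̄ = F·x = [-5, -1, 1]
P̄ = F·P·Fᵀ + Q = [33 11 15; 11 15 -3; 15 -3 43]
y = z − H·x̄ = [-5, 9]
S = H·P̄·Hᵀ + R = [389 -342; -342 332]
K = P̄·Hᵀ·S⁻¹ = [2709/3046 5361/6092; 963/3046 2351/6092; 480/1523 -57/3046]
x' = x̄ + K·y = [-9301/6092, 5437/6092, -2267/3046]
P' = (I − K·H)·P̄ = [10779/3046 4277/3046 903/1523; 4277/3046 30847/3046 321/1523; 903/1523 321/1523 320/1523]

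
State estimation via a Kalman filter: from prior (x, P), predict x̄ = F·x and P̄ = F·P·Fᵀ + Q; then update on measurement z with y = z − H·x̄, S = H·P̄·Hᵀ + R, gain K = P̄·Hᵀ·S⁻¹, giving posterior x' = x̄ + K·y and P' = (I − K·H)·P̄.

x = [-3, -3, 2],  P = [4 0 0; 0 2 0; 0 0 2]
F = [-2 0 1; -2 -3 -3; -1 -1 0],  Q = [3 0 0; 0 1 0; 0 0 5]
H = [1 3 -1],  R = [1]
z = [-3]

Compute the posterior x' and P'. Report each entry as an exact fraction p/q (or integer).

x̄ = F·x = [8, 9, 6]
P̄ = F·P·Fᵀ + Q = [21 10 8; 10 53 14; 8 14 11]
y = z − H·x̄ = [-32]
S = H·P̄·Hᵀ + R = [470]
K = P̄·Hᵀ·S⁻¹ = [43/470; 31/94; 39/470]
x' = x̄ + K·y = [1192/235, -73/47, 786/235]
P' = (I − K·H)·P̄ = [8021/470 -393/94 2083/470; -393/94 177/94 107/94; 2083/470 107/94 3649/470]

x' = [1192/235, -73/47, 786/235]
P' = [8021/470 -393/94 2083/470; -393/94 177/94 107/94; 2083/470 107/94 3649/470]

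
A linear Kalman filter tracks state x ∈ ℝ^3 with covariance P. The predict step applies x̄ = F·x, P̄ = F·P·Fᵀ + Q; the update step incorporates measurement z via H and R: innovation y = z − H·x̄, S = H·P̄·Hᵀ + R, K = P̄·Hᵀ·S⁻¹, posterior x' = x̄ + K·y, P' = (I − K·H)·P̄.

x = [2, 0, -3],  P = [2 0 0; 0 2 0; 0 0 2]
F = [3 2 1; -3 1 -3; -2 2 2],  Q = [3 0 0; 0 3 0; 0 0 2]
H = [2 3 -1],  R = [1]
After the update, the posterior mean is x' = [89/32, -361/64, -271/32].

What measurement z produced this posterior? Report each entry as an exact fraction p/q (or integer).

z = [-3]

x̄ = F·x = [3, 3, -10]
P̄ = F·P·Fᵀ + Q = [31 -20 0; -20 41 4; 0 4 26]
S = H·P̄·Hᵀ + R = [256]
K = P̄·Hᵀ·S⁻¹ = [1/128; 79/256; -7/128]
x' − x̄ = [-7/32, -553/64, 49/32] = K·y
y = (KᵀK)⁻¹·Kᵀ·(x' − x̄) = [-28]
z = y + H·x̄ = [-28] + [25] = [-3]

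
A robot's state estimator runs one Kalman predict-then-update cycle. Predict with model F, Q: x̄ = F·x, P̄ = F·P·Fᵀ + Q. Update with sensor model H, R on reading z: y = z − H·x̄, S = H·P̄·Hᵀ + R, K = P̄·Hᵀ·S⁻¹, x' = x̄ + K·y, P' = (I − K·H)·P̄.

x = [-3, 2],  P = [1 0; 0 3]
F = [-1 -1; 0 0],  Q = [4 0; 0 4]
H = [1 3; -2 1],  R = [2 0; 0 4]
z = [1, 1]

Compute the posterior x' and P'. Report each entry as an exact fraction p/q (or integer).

x' = [-3/19, 29/76]
P' = [40/57 -8/57; -8/57 13/57]

x̄ = F·x = [1, 0]
P̄ = F·P·Fᵀ + Q = [8 0; 0 4]
y = z − H·x̄ = [0, 3]
S = H·P̄·Hᵀ + R = [46 -4; -4 40]
K = P̄·Hᵀ·S⁻¹ = [8/57 -22/57; 31/114 29/228]
x' = x̄ + K·y = [-3/19, 29/76]
P' = (I − K·H)·P̄ = [40/57 -8/57; -8/57 13/57]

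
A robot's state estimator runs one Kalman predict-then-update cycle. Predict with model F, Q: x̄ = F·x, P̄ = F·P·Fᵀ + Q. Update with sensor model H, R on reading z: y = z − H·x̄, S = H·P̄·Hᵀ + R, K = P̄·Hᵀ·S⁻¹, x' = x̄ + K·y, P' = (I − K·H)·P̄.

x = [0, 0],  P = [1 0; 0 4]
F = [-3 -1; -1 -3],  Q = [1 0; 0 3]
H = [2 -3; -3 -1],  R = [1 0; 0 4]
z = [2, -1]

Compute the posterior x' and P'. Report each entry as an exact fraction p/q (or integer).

x' = [18346/41739, -5125/13913]
P' = [12451/41739 2365/13913; 2365/13913 2845/13913]

x̄ = F·x = [0, 0]
P̄ = F·P·Fᵀ + Q = [14 15; 15 40]
y = z − H·x̄ = [2, -1]
S = H·P̄·Hᵀ + R = [237 141; 141 260]
K = P̄·Hᵀ·S⁻¹ = [3617/41739 -3704/13913; -3805/13913 -2485/13913]
x' = x̄ + K·y = [18346/41739, -5125/13913]
P' = (I − K·H)·P̄ = [12451/41739 2365/13913; 2365/13913 2845/13913]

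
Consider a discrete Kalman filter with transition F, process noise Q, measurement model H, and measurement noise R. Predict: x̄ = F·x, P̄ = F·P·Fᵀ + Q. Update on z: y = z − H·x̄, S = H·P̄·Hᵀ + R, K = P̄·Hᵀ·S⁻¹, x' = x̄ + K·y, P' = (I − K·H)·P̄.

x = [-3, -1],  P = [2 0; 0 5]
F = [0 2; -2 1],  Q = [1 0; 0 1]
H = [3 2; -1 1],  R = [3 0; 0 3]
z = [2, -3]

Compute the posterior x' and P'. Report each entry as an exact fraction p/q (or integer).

x̄ = F·x = [-2, 5]
P̄ = F·P·Fᵀ + Q = [21 10; 10 14]
y = z − H·x̄ = [-2, -10]
S = H·P̄·Hᵀ + R = [368 -25; -25 18]
K = P̄·Hᵀ·S⁻¹ = [1219/5999 -1973/5999; 1144/5999 2922/5999]
x' = x̄ + K·y = [5294/5999, -1513/5999]
P' = (I − K·H)·P̄ = [3099/5999 -2820/5999; -2820/5999 5946/5999]

x' = [5294/5999, -1513/5999]
P' = [3099/5999 -2820/5999; -2820/5999 5946/5999]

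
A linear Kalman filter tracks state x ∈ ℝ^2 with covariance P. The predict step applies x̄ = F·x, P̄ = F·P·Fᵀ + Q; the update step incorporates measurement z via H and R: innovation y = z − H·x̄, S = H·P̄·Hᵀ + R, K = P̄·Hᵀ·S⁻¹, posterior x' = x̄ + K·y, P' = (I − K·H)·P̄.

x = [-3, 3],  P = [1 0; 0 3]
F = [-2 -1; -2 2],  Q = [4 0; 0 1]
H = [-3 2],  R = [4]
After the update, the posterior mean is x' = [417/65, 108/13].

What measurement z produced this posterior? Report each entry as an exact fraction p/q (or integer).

z = [-3]

x̄ = F·x = [3, 12]
P̄ = F·P·Fᵀ + Q = [11 -2; -2 17]
S = H·P̄·Hᵀ + R = [195]
K = P̄·Hᵀ·S⁻¹ = [-37/195; 8/39]
x' − x̄ = [222/65, -48/13] = K·y
y = (KᵀK)⁻¹·Kᵀ·(x' − x̄) = [-18]
z = y + H·x̄ = [-18] + [15] = [-3]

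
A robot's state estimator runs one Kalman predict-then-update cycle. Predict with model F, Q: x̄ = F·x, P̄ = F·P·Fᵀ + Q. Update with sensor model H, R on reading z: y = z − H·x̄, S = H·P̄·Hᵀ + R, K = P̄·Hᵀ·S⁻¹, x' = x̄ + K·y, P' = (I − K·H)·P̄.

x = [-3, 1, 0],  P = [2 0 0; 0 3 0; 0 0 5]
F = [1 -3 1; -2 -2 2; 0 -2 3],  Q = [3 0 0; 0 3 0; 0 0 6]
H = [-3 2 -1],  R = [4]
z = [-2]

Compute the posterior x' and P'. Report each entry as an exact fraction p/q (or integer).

x' = [498/157, 1048/157, 856/157]
P' = [1201/157 2424/157 1437/157; 2424/157 6359/157 5502/157; 1437/157 5502/157 6849/157]

x̄ = F·x = [-6, 4, -2]
P̄ = F·P·Fᵀ + Q = [37 24 33; 24 43 42; 33 42 63]
y = z − H·x̄ = [-30]
S = H·P̄·Hᵀ + R = [314]
K = P̄·Hᵀ·S⁻¹ = [-48/157; -14/157; -39/157]
x' = x̄ + K·y = [498/157, 1048/157, 856/157]
P' = (I − K·H)·P̄ = [1201/157 2424/157 1437/157; 2424/157 6359/157 5502/157; 1437/157 5502/157 6849/157]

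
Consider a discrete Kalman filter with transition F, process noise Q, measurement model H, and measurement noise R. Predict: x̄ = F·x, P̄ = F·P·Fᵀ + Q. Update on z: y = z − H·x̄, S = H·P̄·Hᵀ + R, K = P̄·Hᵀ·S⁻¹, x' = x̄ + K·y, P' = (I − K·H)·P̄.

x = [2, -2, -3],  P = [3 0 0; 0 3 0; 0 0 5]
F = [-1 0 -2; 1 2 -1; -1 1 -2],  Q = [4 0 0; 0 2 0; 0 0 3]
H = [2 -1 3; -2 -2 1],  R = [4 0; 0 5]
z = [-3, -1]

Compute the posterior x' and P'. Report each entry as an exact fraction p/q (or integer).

x' = [24857/49954, -35415/49954, -76925/49954]
P' = [110441/49954 -154069/49954 -113461/49954; -154069/49954 303861/49954 199429/49954; -113461/49954 199429/49954 154861/49954]

x̄ = F·x = [4, 1, 2]
P̄ = F·P·Fᵀ + Q = [27 7 23; 7 22 13; 23 13 29]
y = z − H·x̄ = [-16, 7]
S = H·P̄·Hᵀ + R = [565 -174; -174 142]
K = P̄·Hᵀ·S⁻¹ = [4321/24977 -5241/49954; -1714/24977 -20031/49954; 4779/24977 -3415/49954]
x' = x̄ + K·y = [24857/49954, -35415/49954, -76925/49954]
P' = (I − K·H)·P̄ = [110441/49954 -154069/49954 -113461/49954; -154069/49954 303861/49954 199429/49954; -113461/49954 199429/49954 154861/49954]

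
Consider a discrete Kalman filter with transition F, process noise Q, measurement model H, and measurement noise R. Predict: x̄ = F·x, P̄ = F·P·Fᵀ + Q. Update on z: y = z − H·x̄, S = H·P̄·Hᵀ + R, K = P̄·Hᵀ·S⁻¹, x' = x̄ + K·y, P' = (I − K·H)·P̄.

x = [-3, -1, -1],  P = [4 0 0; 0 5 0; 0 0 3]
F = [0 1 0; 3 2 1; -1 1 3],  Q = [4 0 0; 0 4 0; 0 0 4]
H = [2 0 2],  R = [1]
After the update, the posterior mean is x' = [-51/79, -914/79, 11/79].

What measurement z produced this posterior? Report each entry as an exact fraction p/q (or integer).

x̄ = F·x = [-1, -12, -1]
P̄ = F·P·Fᵀ + Q = [9 10 5; 10 63 7; 5 7 40]
S = H·P̄·Hᵀ + R = [237]
K = P̄·Hᵀ·S⁻¹ = [28/237; 34/237; 30/79]
x' − x̄ = [28/79, 34/79, 90/79] = K·y
y = (KᵀK)⁻¹·Kᵀ·(x' − x̄) = [3]
z = y + H·x̄ = [3] + [-4] = [-1]

z = [-1]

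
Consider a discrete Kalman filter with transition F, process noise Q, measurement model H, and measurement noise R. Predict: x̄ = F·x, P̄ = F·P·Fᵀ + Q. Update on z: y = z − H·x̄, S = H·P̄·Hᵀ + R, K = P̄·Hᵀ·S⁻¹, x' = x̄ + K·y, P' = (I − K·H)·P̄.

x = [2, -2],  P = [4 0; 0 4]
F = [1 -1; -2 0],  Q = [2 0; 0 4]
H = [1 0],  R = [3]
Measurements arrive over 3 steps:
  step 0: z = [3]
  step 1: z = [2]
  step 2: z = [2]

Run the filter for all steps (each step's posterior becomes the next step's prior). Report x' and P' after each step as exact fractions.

step 0: x̄ = F·x = [4, -4]
step 0: P̄ = F·P·Fᵀ + Q = [10 -8; -8 20]
step 0: y = z − H·x̄ = [-1]
step 0: S = H·P̄·Hᵀ + R = [13]
step 0: K = P̄·Hᵀ·S⁻¹ = [10/13; -8/13]
step 0: x' = x̄ + K·y = [42/13, -44/13]
step 0: P' = (I − K·H)·P̄ = [30/13 -24/13; -24/13 196/13]
step 1: x̄ = F·x = [86/13, -84/13]
step 1: P̄ = F·P·Fᵀ + Q = [300/13 -108/13; -108/13 172/13]
step 1: y = z − H·x̄ = [-60/13]
step 1: S = H·P̄·Hᵀ + R = [339/13]
step 1: K = P̄·Hᵀ·S⁻¹ = [100/113; -36/113]
step 1: x' = x̄ + K·y = [286/113, -564/113]
step 1: P' = (I − K·H)·P̄ = [300/113 -108/113; -108/113 1196/113]
step 2: x̄ = F·x = [850/113, -572/113]
step 2: P̄ = F·P·Fᵀ + Q = [1938/113 -816/113; -816/113 1652/113]
step 2: y = z − H·x̄ = [-624/113]
step 2: S = H·P̄·Hᵀ + R = [2277/113]
step 2: K = P̄·Hᵀ·S⁻¹ = [646/759; -272/759]
step 2: x' = x̄ + K·y = [714/253, -780/253]
step 2: P' = (I − K·H)·P̄ = [646/253 -272/253; -272/253 3044/253]

step 0: x' = [42/13, -44/13], P' = [30/13 -24/13; -24/13 196/13]
step 1: x' = [286/113, -564/113], P' = [300/113 -108/113; -108/113 1196/113]
step 2: x' = [714/253, -780/253], P' = [646/253 -272/253; -272/253 3044/253]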